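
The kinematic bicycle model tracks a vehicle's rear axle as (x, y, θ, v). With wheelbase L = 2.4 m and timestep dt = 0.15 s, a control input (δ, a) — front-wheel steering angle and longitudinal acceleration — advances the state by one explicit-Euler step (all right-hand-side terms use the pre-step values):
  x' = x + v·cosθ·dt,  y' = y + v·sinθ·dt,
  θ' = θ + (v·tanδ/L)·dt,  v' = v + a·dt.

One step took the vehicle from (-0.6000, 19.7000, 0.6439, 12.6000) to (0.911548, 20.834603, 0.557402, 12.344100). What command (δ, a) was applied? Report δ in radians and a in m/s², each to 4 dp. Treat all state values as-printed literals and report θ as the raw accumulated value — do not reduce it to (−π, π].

δ = -0.1094, a = -1.7060

a = (v'−v)/dt = (-0.255900)/0.15 = -1.7060
Δθ = θ'−θ = -0.086498;  (v·dt/L) = 12.6000·0.15/2.4 = 0.787500
tan δ = Δθ·L/(v·dt) = -0.109839  →  δ = -0.1094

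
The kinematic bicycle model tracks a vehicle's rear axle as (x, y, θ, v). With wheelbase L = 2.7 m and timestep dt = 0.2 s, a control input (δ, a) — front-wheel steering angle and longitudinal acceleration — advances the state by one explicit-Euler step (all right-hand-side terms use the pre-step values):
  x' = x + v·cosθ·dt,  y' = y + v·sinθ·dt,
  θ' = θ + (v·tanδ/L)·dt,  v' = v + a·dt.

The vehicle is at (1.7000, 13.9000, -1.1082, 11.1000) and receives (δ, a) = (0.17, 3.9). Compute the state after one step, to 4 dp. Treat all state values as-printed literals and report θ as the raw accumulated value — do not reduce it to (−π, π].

(2.6907, 11.9133, -0.9671, 11.8800)

x' = 1.7000 + 11.1000·cos(-1.1082)·0.2 = 2.6907
y' = 13.9000 + 11.1000·sin(-1.1082)·0.2 = 11.9133
θ' = -1.1082 + (11.1000/2.7)·tan(0.17)·0.2 = -0.9671
v' = 11.1000 + 3.9000·0.2 = 11.8800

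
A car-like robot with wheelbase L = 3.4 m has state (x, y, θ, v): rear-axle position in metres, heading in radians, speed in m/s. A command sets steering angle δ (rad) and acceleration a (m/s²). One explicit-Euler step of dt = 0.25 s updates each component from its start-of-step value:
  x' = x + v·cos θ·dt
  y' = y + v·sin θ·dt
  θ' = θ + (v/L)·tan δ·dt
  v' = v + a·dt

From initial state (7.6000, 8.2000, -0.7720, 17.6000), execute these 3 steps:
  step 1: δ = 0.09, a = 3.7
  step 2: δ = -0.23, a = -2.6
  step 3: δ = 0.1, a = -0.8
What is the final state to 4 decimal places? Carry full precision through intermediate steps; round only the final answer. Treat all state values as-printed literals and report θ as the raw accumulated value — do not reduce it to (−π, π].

after step 1 (δ=0.09, a=3.7): (10.752675, 5.130693, -0.655214, 18.525000)
after step 2 (δ=-0.23, a=-2.6): (14.424874, 2.308739, -0.974148, 17.875000)
after step 3 (δ=0.1, a=-0.8): (16.935744, -1.387916, -0.842274, 17.675000)

(16.9357, -1.3879, -0.8423, 17.6750)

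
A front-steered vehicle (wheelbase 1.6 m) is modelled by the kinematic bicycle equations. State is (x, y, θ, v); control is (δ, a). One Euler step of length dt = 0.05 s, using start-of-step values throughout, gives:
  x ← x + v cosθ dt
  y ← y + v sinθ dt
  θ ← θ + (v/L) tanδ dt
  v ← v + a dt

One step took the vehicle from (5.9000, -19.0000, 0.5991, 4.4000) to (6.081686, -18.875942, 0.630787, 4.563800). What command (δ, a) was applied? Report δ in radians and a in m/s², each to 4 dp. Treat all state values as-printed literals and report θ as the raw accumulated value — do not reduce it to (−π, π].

a = (v'−v)/dt = (0.163800)/0.05 = 3.2760
Δθ = θ'−θ = 0.031687;  (v·dt/L) = 4.4000·0.05/1.6 = 0.137500
tan δ = Δθ·L/(v·dt) = 0.230451  →  δ = 0.2265

δ = 0.2265, a = 3.2760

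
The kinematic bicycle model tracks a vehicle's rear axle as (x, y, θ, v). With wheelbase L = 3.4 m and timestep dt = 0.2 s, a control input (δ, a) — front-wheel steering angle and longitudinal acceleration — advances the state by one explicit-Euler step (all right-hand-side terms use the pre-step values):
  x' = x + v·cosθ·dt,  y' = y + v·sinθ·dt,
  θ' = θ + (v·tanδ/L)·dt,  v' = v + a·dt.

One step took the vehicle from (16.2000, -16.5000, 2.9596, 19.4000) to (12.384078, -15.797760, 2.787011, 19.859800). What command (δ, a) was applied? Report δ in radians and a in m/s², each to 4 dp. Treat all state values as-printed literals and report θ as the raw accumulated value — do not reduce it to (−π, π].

a = (v'−v)/dt = (0.459800)/0.2 = 2.2990
Δθ = θ'−θ = -0.172589;  (v·dt/L) = 19.4000·0.2/3.4 = 1.141176
tan δ = Δθ·L/(v·dt) = -0.151238  →  δ = -0.1501

δ = -0.1501, a = 2.2990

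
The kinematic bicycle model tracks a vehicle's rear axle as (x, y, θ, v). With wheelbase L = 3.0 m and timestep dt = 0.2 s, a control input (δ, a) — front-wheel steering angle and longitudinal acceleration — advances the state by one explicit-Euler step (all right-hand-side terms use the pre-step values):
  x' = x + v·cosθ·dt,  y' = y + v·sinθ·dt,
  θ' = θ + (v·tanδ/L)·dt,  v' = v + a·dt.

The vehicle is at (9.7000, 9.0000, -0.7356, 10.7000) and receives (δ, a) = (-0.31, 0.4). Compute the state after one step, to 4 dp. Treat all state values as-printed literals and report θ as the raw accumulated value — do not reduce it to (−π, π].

x' = 9.7000 + 10.7000·cos(-0.7356)·0.2 = 11.2867
y' = 9.0000 + 10.7000·sin(-0.7356)·0.2 = 7.5640
θ' = -0.7356 + (10.7000/3.0)·tan(-0.31)·0.2 = -0.9641
v' = 10.7000 + 0.4000·0.2 = 10.7800

(11.2867, 7.5640, -0.9641, 10.7800)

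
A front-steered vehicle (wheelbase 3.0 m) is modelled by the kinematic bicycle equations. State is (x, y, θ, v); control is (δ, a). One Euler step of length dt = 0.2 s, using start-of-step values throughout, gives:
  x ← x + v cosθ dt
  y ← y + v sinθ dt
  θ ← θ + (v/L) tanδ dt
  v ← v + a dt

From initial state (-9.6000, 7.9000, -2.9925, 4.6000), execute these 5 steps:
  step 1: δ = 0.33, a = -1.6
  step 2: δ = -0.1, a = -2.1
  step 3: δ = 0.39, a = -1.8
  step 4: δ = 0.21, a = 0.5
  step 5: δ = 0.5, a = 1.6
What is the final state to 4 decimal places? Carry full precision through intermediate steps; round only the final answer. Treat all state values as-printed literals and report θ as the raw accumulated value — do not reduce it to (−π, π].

after step 1 (δ=0.33, a=-1.6): (-10.509794, 7.763342, -2.887459, 4.280000)
after step 2 (δ=-0.1, a=-2.1): (-11.338300, 7.548138, -2.916088, 3.860000)
after step 3 (δ=0.39, a=-1.8): (-12.090754, 7.375520, -2.810310, 3.500000)
after step 4 (δ=0.21, a=0.5): (-12.752692, 7.147841, -2.760576, 3.600000)
after step 5 (δ=0.5, a=1.6): (-13.421059, 6.880098, -2.629464, 3.920000)

(-13.4211, 6.8801, -2.6295, 3.9200)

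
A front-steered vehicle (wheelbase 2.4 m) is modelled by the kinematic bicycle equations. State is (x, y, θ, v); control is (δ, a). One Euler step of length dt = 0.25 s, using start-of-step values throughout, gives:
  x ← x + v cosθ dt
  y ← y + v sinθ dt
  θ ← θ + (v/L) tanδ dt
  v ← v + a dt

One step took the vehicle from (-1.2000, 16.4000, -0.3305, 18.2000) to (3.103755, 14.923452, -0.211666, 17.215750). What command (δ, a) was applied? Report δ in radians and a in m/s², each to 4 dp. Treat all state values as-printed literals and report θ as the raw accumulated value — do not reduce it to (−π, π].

a = (v'−v)/dt = (-0.984250)/0.25 = -3.9370
Δθ = θ'−θ = 0.118834;  (v·dt/L) = 18.2000·0.25/2.4 = 1.895833
tan δ = Δθ·L/(v·dt) = 0.062682  →  δ = 0.0626

δ = 0.0626, a = -3.9370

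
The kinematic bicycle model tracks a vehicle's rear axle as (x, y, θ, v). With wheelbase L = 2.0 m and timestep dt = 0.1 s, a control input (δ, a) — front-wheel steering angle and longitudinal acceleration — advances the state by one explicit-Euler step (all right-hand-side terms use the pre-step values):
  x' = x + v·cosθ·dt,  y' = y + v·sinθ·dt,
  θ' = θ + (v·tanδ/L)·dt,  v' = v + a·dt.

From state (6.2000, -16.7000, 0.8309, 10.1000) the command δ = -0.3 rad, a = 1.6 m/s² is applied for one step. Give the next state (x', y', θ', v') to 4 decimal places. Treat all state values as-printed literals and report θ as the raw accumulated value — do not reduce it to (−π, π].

x' = 6.2000 + 10.1000·cos(0.8309)·0.1 = 6.8810
y' = -16.7000 + 10.1000·sin(0.8309)·0.1 = -15.9541
θ' = 0.8309 + (10.1000/2.0)·tan(-0.3)·0.1 = 0.6747
v' = 10.1000 + 1.6000·0.1 = 10.2600

(6.8810, -15.9541, 0.6747, 10.2600)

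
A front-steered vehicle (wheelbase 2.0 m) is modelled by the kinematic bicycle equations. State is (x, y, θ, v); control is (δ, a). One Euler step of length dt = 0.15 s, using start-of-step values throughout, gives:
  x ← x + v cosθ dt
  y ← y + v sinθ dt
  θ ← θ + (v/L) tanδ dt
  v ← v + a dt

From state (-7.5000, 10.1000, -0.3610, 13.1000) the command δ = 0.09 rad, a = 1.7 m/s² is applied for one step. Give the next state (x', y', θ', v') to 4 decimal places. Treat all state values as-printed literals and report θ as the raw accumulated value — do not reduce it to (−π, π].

x' = -7.5000 + 13.1000·cos(-0.3610)·0.15 = -5.6617
y' = 10.1000 + 13.1000·sin(-0.3610)·0.15 = 9.4059
θ' = -0.3610 + (13.1000/2.0)·tan(0.09)·0.15 = -0.2723
v' = 13.1000 + 1.7000·0.15 = 13.3550

(-5.6617, 9.4059, -0.2723, 13.3550)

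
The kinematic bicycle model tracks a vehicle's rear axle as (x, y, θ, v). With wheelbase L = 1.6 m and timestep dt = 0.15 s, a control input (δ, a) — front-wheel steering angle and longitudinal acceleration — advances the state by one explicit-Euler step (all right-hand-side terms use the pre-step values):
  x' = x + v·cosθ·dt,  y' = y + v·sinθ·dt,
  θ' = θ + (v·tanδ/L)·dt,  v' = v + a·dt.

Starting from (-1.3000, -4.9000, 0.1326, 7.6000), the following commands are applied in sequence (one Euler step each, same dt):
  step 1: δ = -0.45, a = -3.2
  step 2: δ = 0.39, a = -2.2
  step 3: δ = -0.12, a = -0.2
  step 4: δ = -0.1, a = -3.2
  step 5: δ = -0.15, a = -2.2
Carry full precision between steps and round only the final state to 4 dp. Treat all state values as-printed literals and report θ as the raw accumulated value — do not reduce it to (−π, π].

after step 1 (δ=-0.45, a=-3.2): (-0.170007, -4.749279, -0.211577, 7.120000)
after step 2 (δ=0.39, a=-2.2): (0.874177, -4.973560, 0.062802, 6.790000)
after step 3 (δ=-0.12, a=-0.2): (1.890669, -4.909638, -0.013954, 6.760000)
after step 4 (δ=-0.1, a=-3.2): (2.904571, -4.923787, -0.077541, 6.280000)
after step 5 (δ=-0.15, a=-2.2): (3.843740, -4.996757, -0.166522, 5.950000)

(3.8437, -4.9968, -0.1665, 5.9500)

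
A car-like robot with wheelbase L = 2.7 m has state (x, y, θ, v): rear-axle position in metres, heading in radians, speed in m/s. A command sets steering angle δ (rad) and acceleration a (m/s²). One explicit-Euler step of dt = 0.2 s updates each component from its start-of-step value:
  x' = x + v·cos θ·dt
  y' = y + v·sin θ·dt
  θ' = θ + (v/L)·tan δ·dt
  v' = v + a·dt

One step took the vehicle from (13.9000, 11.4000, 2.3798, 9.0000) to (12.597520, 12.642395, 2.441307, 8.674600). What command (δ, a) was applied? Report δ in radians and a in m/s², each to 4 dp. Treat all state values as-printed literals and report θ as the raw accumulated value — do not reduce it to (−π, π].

δ = 0.0920, a = -1.6270

a = (v'−v)/dt = (-0.325400)/0.2 = -1.6270
Δθ = θ'−θ = 0.061507;  (v·dt/L) = 9.0000·0.2/2.7 = 0.666667
tan δ = Δθ·L/(v·dt) = 0.092261  →  δ = 0.0920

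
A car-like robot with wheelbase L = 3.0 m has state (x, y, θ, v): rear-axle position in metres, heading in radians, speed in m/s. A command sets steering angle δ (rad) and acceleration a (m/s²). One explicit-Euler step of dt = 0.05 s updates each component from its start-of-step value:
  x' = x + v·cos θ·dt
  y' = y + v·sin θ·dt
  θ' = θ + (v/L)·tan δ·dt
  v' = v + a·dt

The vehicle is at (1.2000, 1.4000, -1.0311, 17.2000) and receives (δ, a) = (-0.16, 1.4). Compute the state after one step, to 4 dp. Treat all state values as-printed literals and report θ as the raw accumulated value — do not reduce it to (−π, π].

x' = 1.2000 + 17.2000·cos(-1.0311)·0.05 = 1.6419
y' = 1.4000 + 17.2000·sin(-1.0311)·0.05 = 0.6622
θ' = -1.0311 + (17.2000/3.0)·tan(-0.16)·0.05 = -1.0774
v' = 17.2000 + 1.4000·0.05 = 17.2700

(1.6419, 0.6622, -1.0774, 17.2700)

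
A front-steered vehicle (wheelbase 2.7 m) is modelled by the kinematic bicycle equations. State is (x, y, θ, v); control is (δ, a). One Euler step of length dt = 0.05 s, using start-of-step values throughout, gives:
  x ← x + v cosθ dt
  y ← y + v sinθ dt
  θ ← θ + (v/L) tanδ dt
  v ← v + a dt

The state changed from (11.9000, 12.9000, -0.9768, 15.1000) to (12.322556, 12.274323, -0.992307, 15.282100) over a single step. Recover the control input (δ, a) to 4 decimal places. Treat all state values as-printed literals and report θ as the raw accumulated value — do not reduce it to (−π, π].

a = (v'−v)/dt = (0.182100)/0.05 = 3.6420
Δθ = θ'−θ = -0.015507;  (v·dt/L) = 15.1000·0.05/2.7 = 0.279630
tan δ = Δθ·L/(v·dt) = -0.055455  →  δ = -0.0554

δ = -0.0554, a = 3.6420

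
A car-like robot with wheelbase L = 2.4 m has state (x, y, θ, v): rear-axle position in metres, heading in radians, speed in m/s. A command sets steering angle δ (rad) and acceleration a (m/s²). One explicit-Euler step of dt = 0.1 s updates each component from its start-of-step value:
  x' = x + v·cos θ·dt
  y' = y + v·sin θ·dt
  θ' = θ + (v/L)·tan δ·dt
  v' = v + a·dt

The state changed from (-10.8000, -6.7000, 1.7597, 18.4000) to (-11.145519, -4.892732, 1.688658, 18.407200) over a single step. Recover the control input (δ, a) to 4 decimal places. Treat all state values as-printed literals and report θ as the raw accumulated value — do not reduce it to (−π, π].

δ = -0.0924, a = 0.0720

a = (v'−v)/dt = (0.007200)/0.1 = 0.0720
Δθ = θ'−θ = -0.071042;  (v·dt/L) = 18.4000·0.1/2.4 = 0.766667
tan δ = Δθ·L/(v·dt) = -0.092663  →  δ = -0.0924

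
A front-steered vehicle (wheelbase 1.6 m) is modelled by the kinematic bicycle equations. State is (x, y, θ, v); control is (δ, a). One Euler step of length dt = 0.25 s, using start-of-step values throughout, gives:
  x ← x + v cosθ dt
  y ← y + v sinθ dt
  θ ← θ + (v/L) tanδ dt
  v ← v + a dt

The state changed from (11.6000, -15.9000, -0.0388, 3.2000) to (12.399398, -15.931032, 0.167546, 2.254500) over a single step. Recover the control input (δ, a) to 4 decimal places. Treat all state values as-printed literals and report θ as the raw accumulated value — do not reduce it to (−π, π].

a = (v'−v)/dt = (-0.945500)/0.25 = -3.7820
Δθ = θ'−θ = 0.206346;  (v·dt/L) = 3.2000·0.25/1.6 = 0.500000
tan δ = Δθ·L/(v·dt) = 0.412692  →  δ = 0.3914

δ = 0.3914, a = -3.7820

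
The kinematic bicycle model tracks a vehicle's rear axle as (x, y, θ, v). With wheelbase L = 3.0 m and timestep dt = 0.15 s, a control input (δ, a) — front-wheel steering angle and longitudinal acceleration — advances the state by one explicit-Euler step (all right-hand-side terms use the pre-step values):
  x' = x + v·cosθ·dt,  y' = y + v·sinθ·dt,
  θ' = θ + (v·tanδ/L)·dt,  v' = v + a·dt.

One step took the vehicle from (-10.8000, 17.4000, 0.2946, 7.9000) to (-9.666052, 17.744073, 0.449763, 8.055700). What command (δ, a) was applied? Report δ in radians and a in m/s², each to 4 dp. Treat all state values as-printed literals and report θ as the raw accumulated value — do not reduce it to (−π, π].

δ = 0.3743, a = 1.0380

a = (v'−v)/dt = (0.155700)/0.15 = 1.0380
Δθ = θ'−θ = 0.155163;  (v·dt/L) = 7.9000·0.15/3.0 = 0.395000
tan δ = Δθ·L/(v·dt) = 0.392818  →  δ = 0.3743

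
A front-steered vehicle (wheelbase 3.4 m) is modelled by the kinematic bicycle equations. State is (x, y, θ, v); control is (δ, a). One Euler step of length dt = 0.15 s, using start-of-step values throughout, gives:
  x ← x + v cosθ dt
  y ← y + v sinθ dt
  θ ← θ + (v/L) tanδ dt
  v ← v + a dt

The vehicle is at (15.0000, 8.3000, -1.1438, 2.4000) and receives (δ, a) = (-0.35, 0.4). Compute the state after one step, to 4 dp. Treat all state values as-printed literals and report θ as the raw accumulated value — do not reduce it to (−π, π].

(15.1491, 7.9723, -1.1825, 2.4600)

x' = 15.0000 + 2.4000·cos(-1.1438)·0.15 = 15.1491
y' = 8.3000 + 2.4000·sin(-1.1438)·0.15 = 7.9723
θ' = -1.1438 + (2.4000/3.4)·tan(-0.35)·0.15 = -1.1825
v' = 2.4000 + 0.4000·0.15 = 2.4600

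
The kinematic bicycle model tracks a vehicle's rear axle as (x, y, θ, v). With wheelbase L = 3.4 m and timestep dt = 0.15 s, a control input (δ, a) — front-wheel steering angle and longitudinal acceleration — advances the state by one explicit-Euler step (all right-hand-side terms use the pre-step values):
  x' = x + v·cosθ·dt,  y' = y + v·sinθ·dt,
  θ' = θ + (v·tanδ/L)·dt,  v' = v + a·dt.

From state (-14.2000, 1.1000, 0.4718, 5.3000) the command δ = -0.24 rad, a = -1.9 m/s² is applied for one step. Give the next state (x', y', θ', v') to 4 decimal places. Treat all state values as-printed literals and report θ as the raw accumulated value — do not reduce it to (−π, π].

(-13.4919, 1.4613, 0.4146, 5.0150)

x' = -14.2000 + 5.3000·cos(0.4718)·0.15 = -13.4919
y' = 1.1000 + 5.3000·sin(0.4718)·0.15 = 1.4613
θ' = 0.4718 + (5.3000/3.4)·tan(-0.24)·0.15 = 0.4146
v' = 5.3000 − 1.9000·0.15 = 5.0150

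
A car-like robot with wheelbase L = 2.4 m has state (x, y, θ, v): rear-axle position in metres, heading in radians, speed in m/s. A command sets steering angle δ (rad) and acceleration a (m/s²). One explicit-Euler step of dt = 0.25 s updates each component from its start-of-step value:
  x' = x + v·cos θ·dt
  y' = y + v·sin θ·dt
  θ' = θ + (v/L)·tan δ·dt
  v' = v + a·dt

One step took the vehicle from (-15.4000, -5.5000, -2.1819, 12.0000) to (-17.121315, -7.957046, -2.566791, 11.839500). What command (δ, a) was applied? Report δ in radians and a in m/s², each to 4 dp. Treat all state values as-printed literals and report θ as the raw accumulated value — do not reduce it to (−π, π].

a = (v'−v)/dt = (-0.160500)/0.25 = -0.6420
Δθ = θ'−θ = -0.384891;  (v·dt/L) = 12.0000·0.25/2.4 = 1.250000
tan δ = Δθ·L/(v·dt) = -0.307913  →  δ = -0.2987

δ = -0.2987, a = -0.6420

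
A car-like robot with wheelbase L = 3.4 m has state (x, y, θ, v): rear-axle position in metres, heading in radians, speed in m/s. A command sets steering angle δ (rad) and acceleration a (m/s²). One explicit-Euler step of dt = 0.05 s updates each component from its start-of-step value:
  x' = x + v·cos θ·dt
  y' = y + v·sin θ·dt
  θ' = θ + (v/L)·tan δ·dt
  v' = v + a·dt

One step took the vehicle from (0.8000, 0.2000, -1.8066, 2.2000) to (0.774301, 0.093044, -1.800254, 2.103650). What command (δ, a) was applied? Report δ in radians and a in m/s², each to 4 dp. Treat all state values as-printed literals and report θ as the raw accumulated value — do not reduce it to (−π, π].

δ = 0.1937, a = -1.9270

a = (v'−v)/dt = (-0.096350)/0.05 = -1.9270
Δθ = θ'−θ = 0.006346;  (v·dt/L) = 2.2000·0.05/3.4 = 0.032353
tan δ = Δθ·L/(v·dt) = 0.196149  →  δ = 0.1937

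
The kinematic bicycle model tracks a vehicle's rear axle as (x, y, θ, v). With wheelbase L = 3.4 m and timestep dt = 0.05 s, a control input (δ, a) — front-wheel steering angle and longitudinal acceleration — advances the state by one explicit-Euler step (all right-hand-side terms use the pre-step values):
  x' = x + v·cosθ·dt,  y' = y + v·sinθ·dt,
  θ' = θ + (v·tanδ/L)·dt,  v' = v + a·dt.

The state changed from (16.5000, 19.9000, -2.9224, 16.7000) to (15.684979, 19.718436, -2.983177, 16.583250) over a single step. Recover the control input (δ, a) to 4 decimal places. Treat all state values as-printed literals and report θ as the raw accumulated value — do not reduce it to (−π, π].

a = (v'−v)/dt = (-0.116750)/0.05 = -2.3350
Δθ = θ'−θ = -0.060777;  (v·dt/L) = 16.7000·0.05/3.4 = 0.245588
tan δ = Δθ·L/(v·dt) = -0.247475  →  δ = -0.2426

δ = -0.2426, a = -2.3350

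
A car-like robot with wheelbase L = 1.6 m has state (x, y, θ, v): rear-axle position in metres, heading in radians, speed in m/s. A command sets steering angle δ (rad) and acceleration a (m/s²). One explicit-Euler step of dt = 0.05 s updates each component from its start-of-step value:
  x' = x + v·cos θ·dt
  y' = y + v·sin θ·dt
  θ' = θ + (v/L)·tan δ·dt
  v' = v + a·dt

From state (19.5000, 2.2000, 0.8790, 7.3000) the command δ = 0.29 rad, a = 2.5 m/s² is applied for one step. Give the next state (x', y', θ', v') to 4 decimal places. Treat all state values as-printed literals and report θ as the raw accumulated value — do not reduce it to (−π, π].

(19.7328, 2.4811, 0.9471, 7.4250)

x' = 19.5000 + 7.3000·cos(0.8790)·0.05 = 19.7328
y' = 2.2000 + 7.3000·sin(0.8790)·0.05 = 2.4811
θ' = 0.8790 + (7.3000/1.6)·tan(0.29)·0.05 = 0.9471
v' = 7.3000 + 2.5000·0.05 = 7.4250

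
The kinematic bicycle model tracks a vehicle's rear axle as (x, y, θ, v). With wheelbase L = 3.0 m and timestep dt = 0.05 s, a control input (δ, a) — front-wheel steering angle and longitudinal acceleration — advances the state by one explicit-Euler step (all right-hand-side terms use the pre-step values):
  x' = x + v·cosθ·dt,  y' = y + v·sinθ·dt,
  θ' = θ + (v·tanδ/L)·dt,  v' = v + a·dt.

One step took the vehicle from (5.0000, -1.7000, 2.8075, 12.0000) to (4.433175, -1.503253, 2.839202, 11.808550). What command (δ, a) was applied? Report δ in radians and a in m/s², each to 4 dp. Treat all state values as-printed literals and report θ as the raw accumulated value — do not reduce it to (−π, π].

a = (v'−v)/dt = (-0.191450)/0.05 = -3.8290
Δθ = θ'−θ = 0.031702;  (v·dt/L) = 12.0000·0.05/3.0 = 0.200000
tan δ = Δθ·L/(v·dt) = 0.158510  →  δ = 0.1572

δ = 0.1572, a = -3.8290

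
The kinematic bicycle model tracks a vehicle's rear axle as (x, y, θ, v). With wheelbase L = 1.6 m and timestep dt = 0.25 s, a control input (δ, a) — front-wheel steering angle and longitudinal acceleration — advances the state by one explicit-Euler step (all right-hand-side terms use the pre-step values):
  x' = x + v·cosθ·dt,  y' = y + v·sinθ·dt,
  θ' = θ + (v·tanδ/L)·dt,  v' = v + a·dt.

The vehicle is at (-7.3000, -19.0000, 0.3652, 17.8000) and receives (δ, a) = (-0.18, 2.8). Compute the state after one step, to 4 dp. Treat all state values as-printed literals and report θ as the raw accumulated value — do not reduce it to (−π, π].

(-3.1435, -17.4107, -0.1409, 18.5000)

x' = -7.3000 + 17.8000·cos(0.3652)·0.25 = -3.1435
y' = -19.0000 + 17.8000·sin(0.3652)·0.25 = -17.4107
θ' = 0.3652 + (17.8000/1.6)·tan(-0.18)·0.25 = -0.1409
v' = 17.8000 + 2.8000·0.25 = 18.5000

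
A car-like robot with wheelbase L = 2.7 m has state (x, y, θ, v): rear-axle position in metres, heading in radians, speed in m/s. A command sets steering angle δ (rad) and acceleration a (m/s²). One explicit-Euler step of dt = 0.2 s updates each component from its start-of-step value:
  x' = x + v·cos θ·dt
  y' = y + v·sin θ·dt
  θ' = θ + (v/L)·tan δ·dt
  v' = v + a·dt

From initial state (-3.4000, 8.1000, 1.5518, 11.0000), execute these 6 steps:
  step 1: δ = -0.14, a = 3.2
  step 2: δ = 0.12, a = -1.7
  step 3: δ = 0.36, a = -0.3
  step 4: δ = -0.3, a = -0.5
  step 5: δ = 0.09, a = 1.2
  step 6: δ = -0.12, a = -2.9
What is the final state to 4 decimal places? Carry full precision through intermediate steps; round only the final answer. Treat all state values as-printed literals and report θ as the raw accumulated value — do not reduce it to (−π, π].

after step 1 (δ=-0.14, a=3.2): (-3.358211, 10.299603, 1.436975, 11.640000)
after step 2 (δ=0.12, a=-1.7): (-3.047603, 12.606789, 1.540941, 11.300000)
after step 3 (δ=0.36, a=-0.3): (-2.980140, 14.865782, 1.856004, 11.240000)
after step 4 (δ=-0.3, a=-0.5): (-3.612630, 17.022970, 1.598453, 11.140000)
after step 5 (δ=0.09, a=1.2): (-3.674241, 19.250118, 1.672921, 11.380000)
after step 6 (δ=-0.12, a=-2.9): (-3.906273, 21.514260, 1.571277, 10.800000)

(-3.9063, 21.5143, 1.5713, 10.8000)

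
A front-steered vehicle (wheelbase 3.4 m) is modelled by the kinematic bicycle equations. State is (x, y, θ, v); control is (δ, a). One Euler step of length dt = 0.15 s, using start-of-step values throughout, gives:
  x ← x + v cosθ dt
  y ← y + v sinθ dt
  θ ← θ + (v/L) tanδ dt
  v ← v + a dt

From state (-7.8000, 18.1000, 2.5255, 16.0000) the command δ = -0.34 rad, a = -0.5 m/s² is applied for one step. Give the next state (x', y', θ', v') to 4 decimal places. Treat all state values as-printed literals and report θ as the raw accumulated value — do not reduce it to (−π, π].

(-9.7587, 19.4868, 2.2758, 15.9250)

x' = -7.8000 + 16.0000·cos(2.5255)·0.15 = -9.7587
y' = 18.1000 + 16.0000·sin(2.5255)·0.15 = 19.4868
θ' = 2.5255 + (16.0000/3.4)·tan(-0.34)·0.15 = 2.2758
v' = 16.0000 − 0.5000·0.15 = 15.9250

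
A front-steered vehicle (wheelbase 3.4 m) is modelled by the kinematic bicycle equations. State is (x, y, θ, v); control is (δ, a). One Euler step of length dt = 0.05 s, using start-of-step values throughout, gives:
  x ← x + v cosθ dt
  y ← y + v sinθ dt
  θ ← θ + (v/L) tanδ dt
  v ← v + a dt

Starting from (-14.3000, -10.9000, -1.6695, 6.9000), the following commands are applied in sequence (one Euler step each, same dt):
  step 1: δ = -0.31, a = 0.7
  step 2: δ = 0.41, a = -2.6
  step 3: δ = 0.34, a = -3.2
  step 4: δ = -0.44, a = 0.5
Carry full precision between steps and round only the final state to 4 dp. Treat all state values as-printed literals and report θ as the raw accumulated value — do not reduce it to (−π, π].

(-14.4260, -12.2579, -1.6683, 6.6700)

after step 1 (δ=-0.31, a=0.7): (-14.333998, -11.243321, -1.702004, 6.935000)
after step 2 (δ=0.41, a=-2.6): (-14.379363, -11.587090, -1.657678, 6.805000)
after step 3 (δ=0.34, a=-3.2): (-14.408888, -11.926057, -1.622278, 6.645000)
after step 4 (δ=-0.44, a=0.5): (-14.425985, -12.257867, -1.668283, 6.670000)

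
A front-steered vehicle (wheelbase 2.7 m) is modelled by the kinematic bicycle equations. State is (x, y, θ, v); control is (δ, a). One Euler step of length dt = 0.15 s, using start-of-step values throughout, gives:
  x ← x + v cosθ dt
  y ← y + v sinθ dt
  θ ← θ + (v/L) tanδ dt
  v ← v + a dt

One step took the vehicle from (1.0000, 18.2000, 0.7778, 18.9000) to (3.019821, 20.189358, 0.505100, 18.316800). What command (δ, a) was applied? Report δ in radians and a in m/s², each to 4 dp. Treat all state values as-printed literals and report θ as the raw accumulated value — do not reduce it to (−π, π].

δ = -0.2541, a = -3.8880

a = (v'−v)/dt = (-0.583200)/0.15 = -3.8880
Δθ = θ'−θ = -0.272700;  (v·dt/L) = 18.9000·0.15/2.7 = 1.050000
tan δ = Δθ·L/(v·dt) = -0.259714  →  δ = -0.2541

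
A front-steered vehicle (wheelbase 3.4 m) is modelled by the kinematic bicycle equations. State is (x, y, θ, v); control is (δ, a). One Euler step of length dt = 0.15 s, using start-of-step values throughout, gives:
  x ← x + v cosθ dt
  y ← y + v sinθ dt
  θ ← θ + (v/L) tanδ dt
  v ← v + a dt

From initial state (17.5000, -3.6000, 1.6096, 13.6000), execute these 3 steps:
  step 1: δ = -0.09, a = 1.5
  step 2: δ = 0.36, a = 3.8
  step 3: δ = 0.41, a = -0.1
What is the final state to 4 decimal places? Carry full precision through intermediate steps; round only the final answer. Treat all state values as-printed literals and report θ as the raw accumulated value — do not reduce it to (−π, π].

(16.9936, 2.6219, 2.0611, 14.3800)

after step 1 (δ=-0.09, a=1.5): (17.420860, -1.561536, 1.555454, 13.825000)
after step 2 (δ=0.36, a=3.8): (17.452676, 0.511970, 1.785032, 14.395000)
after step 3 (δ=0.41, a=-0.1): (16.993618, 2.621858, 2.061055, 14.380000)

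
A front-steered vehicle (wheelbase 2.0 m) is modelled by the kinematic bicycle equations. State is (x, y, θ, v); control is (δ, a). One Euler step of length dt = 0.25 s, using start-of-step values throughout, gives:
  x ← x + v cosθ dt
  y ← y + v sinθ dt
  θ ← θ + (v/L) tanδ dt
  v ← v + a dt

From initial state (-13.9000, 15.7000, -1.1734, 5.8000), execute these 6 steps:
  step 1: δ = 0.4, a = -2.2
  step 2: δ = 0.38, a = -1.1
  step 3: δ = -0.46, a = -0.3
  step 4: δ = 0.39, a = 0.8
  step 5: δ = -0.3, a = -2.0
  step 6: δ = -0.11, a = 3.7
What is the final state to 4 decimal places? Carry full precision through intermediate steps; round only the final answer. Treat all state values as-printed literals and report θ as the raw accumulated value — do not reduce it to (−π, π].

after step 1 (δ=0.4, a=-2.2): (-13.338823, 14.362996, -0.866875, 5.250000)
after step 2 (δ=0.38, a=-1.1): (-12.489357, 13.362464, -0.604760, 4.975000)
after step 3 (δ=-0.46, a=-0.3): (-11.466200, 12.655311, -0.912868, 4.900000)
after step 4 (δ=0.39, a=0.8): (-10.717138, 11.686017, -0.661096, 5.100000)
after step 5 (δ=-0.3, a=-2.0): (-9.710756, 10.903189, -0.858298, 4.600000)
after step 6 (δ=-0.11, a=3.7): (-8.958971, 10.032949, -0.921805, 5.525000)

(-8.9590, 10.0329, -0.9218, 5.5250)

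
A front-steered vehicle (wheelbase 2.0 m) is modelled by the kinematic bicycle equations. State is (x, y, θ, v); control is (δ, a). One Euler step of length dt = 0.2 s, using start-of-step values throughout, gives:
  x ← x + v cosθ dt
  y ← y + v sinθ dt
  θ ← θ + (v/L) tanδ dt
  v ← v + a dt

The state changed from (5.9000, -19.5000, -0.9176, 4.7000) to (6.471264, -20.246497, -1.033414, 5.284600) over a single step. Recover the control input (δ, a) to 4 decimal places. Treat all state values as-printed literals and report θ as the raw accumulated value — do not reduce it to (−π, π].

δ = -0.2416, a = 2.9230

a = (v'−v)/dt = (0.584600)/0.2 = 2.9230
Δθ = θ'−θ = -0.115814;  (v·dt/L) = 4.7000·0.2/2.0 = 0.470000
tan δ = Δθ·L/(v·dt) = -0.246413  →  δ = -0.2416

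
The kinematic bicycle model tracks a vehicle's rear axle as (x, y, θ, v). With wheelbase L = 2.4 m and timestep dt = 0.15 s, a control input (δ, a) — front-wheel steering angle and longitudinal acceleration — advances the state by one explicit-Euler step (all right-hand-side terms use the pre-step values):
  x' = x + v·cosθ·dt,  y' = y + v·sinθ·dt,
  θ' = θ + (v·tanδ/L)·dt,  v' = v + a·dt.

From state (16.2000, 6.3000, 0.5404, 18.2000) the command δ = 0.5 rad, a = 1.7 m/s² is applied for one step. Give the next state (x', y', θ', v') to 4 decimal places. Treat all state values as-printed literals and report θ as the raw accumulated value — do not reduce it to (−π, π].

x' = 16.2000 + 18.2000·cos(0.5404)·0.15 = 18.5410
y' = 6.3000 + 18.2000·sin(0.5404)·0.15 = 7.7045
θ' = 0.5404 + (18.2000/2.4)·tan(0.5)·0.15 = 1.1618
v' = 18.2000 + 1.7000·0.15 = 18.4550

(18.5410, 7.7045, 1.1618, 18.4550)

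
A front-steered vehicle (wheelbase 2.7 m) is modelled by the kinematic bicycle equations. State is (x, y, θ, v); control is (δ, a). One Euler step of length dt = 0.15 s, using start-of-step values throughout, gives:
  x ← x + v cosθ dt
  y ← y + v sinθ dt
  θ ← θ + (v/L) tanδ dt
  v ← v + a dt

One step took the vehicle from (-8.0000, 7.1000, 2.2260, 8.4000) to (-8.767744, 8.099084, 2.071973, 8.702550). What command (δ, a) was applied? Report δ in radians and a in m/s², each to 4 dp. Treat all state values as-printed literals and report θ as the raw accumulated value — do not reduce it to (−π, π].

a = (v'−v)/dt = (0.302550)/0.15 = 2.0170
Δθ = θ'−θ = -0.154027;  (v·dt/L) = 8.4000·0.15/2.7 = 0.466667
tan δ = Δθ·L/(v·dt) = -0.330058  →  δ = -0.3188

δ = -0.3188, a = 2.0170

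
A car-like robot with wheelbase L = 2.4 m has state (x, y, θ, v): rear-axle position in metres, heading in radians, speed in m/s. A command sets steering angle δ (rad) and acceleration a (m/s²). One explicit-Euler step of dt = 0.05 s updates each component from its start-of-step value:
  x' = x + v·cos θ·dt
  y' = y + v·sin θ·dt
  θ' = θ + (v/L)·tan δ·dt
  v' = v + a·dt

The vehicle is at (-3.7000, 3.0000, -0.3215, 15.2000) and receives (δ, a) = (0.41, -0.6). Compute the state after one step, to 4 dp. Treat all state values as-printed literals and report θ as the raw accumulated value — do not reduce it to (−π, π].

(-2.9789, 2.7598, -0.1839, 15.1700)

x' = -3.7000 + 15.2000·cos(-0.3215)·0.05 = -2.9789
y' = 3.0000 + 15.2000·sin(-0.3215)·0.05 = 2.7598
θ' = -0.3215 + (15.2000/2.4)·tan(0.41)·0.05 = -0.1839
v' = 15.2000 − 0.6000·0.05 = 15.1700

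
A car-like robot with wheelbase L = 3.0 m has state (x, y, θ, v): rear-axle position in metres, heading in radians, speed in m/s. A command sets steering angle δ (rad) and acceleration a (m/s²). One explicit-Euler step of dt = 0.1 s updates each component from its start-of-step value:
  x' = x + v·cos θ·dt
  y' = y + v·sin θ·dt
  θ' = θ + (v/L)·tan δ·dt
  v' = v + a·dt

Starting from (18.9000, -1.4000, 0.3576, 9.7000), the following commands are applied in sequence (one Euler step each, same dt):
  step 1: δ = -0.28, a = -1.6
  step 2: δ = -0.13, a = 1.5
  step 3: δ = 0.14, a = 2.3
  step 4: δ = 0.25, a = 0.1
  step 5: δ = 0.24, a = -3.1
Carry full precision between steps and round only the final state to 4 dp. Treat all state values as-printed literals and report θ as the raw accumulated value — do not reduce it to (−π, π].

after step 1 (δ=-0.28, a=-1.6): (19.808637, -1.060474, 0.264624, 9.540000)
after step 2 (δ=-0.13, a=1.5): (20.729430, -0.810958, 0.223050, 9.690000)
after step 3 (δ=0.14, a=2.3): (21.674425, -0.596611, 0.268567, 9.920000)
after step 4 (δ=0.25, a=0.1): (22.630864, -0.333383, 0.353000, 9.930000)
after step 5 (δ=0.24, a=-3.1): (23.562635, 0.009911, 0.434002, 9.620000)

(23.5626, 0.0099, 0.4340, 9.6200)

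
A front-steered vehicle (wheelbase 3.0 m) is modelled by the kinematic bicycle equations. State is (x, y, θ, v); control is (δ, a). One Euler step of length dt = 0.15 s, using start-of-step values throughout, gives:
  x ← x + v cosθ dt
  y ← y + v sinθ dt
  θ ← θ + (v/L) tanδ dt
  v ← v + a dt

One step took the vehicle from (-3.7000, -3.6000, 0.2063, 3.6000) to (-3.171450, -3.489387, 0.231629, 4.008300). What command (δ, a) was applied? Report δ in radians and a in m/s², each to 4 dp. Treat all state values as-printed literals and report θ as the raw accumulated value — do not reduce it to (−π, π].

δ = 0.1398, a = 2.7220

a = (v'−v)/dt = (0.408300)/0.15 = 2.7220
Δθ = θ'−θ = 0.025329;  (v·dt/L) = 3.6000·0.15/3.0 = 0.180000
tan δ = Δθ·L/(v·dt) = 0.140717  →  δ = 0.1398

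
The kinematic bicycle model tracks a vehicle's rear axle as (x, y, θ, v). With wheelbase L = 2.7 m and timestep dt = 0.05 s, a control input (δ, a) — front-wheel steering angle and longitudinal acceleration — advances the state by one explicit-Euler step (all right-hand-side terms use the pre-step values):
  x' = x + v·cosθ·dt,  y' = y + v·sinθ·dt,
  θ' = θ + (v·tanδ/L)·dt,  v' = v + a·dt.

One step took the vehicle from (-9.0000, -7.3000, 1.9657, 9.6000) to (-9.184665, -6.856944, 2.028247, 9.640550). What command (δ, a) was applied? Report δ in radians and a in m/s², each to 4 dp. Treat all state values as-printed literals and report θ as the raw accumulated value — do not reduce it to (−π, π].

δ = 0.3383, a = 0.8110

a = (v'−v)/dt = (0.040550)/0.05 = 0.8110
Δθ = θ'−θ = 0.062547;  (v·dt/L) = 9.6000·0.05/2.7 = 0.177778
tan δ = Δθ·L/(v·dt) = 0.351827  →  δ = 0.3383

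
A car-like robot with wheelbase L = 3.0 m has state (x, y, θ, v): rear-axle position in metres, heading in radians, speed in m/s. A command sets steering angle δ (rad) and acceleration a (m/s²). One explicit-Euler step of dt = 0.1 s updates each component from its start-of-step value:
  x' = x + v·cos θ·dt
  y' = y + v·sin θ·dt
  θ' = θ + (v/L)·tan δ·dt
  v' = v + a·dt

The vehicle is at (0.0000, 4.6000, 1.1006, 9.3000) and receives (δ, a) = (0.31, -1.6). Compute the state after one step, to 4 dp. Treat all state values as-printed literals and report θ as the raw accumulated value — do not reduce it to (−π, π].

x' = 0.0000 + 9.3000·cos(1.1006)·0.1 = 0.4213
y' = 4.6000 + 9.3000·sin(1.1006)·0.1 = 5.4291
θ' = 1.1006 + (9.3000/3.0)·tan(0.31)·0.1 = 1.1999
v' = 9.3000 − 1.6000·0.1 = 9.1400

(0.4213, 5.4291, 1.1999, 9.1400)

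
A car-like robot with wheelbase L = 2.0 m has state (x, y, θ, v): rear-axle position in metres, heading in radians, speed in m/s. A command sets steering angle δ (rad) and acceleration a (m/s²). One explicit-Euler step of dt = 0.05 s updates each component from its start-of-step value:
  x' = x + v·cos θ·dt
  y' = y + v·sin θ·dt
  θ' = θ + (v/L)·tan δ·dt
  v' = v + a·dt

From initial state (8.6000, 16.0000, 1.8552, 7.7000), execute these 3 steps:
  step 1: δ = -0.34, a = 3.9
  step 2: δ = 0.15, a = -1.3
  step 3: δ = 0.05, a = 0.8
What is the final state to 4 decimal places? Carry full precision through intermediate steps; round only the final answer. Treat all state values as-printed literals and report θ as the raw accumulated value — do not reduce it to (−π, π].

after step 1 (δ=-0.34, a=3.9): (8.491975, 16.369534, 1.787106, 7.895000)
after step 2 (δ=0.15, a=-1.3): (8.407251, 16.755085, 1.816936, 7.830000)
after step 3 (δ=0.05, a=0.8): (8.311857, 17.134785, 1.826732, 7.870000)

(8.3119, 17.1348, 1.8267, 7.8700)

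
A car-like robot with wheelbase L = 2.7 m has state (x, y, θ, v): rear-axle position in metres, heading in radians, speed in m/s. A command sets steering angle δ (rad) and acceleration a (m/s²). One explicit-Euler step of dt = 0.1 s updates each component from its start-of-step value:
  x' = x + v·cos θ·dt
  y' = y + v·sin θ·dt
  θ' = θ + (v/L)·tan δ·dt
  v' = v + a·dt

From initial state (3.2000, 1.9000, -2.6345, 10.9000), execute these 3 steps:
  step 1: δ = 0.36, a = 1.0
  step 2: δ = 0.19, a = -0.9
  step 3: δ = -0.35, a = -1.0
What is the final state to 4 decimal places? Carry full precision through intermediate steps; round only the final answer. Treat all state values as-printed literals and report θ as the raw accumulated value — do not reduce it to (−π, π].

(0.5700, -0.0365, -2.5517, 10.8100)

after step 1 (δ=0.36, a=1.0): (2.247165, 1.370655, -2.482545, 11.000000)
after step 2 (δ=0.19, a=-0.9): (1.377532, 0.697054, -2.404192, 10.910000)
after step 3 (δ=-0.35, a=-1.0): (0.569953, -0.036497, -2.551691, 10.810000)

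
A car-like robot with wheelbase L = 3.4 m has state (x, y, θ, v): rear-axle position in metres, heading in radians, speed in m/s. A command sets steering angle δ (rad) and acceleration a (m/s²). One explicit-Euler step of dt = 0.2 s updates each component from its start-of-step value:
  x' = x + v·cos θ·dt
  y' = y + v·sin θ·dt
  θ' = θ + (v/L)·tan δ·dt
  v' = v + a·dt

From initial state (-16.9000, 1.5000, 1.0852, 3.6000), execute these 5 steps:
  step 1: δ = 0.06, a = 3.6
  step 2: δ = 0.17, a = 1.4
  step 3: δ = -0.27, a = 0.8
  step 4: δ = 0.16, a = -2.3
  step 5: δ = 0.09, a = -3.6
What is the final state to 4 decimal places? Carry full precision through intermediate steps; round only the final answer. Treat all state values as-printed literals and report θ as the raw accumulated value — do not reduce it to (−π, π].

after step 1 (δ=0.06, a=3.6): (-16.563950, 2.136766, 1.097921, 4.320000)
after step 2 (δ=0.17, a=1.4): (-16.170443, 2.905952, 1.141542, 4.600000)
after step 3 (δ=-0.27, a=0.8): (-15.787546, 3.742487, 1.066655, 4.760000)
after step 4 (δ=0.16, a=-2.3): (-15.327677, 4.576048, 1.111841, 4.300000)
after step 5 (δ=0.09, a=-3.6): (-14.946686, 5.347051, 1.134667, 3.580000)

(-14.9467, 5.3471, 1.1347, 3.5800)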